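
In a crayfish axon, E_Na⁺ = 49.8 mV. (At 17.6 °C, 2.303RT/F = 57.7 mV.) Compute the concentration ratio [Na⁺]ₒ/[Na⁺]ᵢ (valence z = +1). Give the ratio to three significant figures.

7.30

log₁₀([out]/[in]) = E·z/(57.7) = 49.8 × 1 / 57.7 = 0.8631
[out]/[in] = 10^(0.8631) = 7.296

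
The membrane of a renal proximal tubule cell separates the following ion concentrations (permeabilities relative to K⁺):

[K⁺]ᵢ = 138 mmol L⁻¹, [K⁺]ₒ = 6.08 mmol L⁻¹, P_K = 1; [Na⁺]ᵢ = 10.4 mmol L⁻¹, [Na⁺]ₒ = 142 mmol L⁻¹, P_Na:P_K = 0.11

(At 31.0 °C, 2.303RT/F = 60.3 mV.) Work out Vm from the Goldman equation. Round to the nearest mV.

-49 mV

Vm = 60.3 · log₁₀[(Σ P·[cation]ₒ + Σ P·[anion]ᵢ) / (Σ P·[cation]ᵢ + Σ P·[anion]ₒ)]
Numerator = 1×6.08 + 0.11×142 = 21.7
Denominator = 1×138 + 0.11×10.4 = 139.1
Vm = 60.3 · log₁₀(0.15595) = 60.3 × (-0.8070) = -48.66 mV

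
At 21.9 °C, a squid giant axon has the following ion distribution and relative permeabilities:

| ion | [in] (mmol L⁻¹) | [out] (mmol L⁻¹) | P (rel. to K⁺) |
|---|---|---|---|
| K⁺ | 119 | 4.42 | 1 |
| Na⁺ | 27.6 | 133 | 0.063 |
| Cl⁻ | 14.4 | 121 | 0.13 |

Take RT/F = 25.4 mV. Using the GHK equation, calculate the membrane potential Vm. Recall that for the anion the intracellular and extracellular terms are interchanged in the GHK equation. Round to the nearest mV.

-57 mV

Vm = 25.4 · ln[(Σ P·[cation]ₒ + Σ P·[anion]ᵢ) / (Σ P·[cation]ᵢ + Σ P·[anion]ₒ)]
Numerator = 1×4.42 + 0.063×133 + 0.13×14.4 = 14.67
Denominator = 1×119 + 0.063×27.6 + 0.13×121 = 136.5
Vm = 25.4 · ln(0.1075) = 25.4 × (-2.2302) = -56.65 mV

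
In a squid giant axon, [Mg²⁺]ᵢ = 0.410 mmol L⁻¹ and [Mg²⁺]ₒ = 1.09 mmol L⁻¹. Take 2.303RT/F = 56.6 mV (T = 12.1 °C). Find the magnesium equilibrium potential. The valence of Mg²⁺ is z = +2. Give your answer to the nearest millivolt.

E = (56.6/z) · log₁₀([Mg²⁺]_out/[Mg²⁺]_in) with z = +2.
= (56.6/2) · log₁₀(1.09/0.410) = 28.30 · log₁₀(2.659)
= 28.30 · (0.4246) = 12.02 mV

12 mV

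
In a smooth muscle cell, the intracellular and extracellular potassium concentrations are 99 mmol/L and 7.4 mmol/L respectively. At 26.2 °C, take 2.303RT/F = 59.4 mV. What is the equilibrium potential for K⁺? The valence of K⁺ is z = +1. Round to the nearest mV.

-67 mV

E = (59.4/z) · log₁₀([K⁺]_out/[K⁺]_in) with z = +1.
= (59.4/1) · log₁₀(7.4/99) = 59.40 · log₁₀(0.07475)
= 59.40 · (-1.1264) = -66.91 mV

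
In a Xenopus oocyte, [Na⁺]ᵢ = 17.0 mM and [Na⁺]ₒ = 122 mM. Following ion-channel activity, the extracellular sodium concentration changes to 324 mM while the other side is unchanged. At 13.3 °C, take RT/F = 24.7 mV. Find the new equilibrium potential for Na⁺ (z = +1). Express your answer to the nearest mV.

73 mV

After the shift: [Na⁺]_out = 324, [Na⁺]_in = 17.0 mM.
E_new = (24.7/1)·ln(324/17.0) = 24.70 · (2.9475) = 72.80 mV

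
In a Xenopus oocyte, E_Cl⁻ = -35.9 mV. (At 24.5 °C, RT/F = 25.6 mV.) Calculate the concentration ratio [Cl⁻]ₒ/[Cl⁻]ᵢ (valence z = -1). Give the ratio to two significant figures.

4.1

ln([out]/[in]) = E·z/(25.6) = -35.9 × -1 / 25.6 = 1.4023
[out]/[in] = e^(1.4023) = 4.065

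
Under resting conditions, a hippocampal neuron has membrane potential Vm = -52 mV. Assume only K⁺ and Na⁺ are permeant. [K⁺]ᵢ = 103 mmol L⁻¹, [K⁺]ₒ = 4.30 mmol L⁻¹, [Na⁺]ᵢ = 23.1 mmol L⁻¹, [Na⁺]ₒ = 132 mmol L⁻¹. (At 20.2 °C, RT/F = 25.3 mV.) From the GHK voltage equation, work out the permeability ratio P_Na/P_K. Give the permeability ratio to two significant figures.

Let α = P_Na/P_K. GHK: Vm = 25.3·ln[(Kₒ + α·Naₒ)/(Kᵢ + α·Naᵢ)].
e^(Vm/25.3) = e^(-52.0/25.3) = 0.12805
So 0.12805·(Kᵢ + α·Naᵢ) = Kₒ + α·Naₒ → α = (0.12805·103.0 − 4.3) / (132.0 − 0.12805·23.1)
α = (13.19 − 4.3) / (132.0 − 2.958) = 8.889/129 = 0.06889

0.069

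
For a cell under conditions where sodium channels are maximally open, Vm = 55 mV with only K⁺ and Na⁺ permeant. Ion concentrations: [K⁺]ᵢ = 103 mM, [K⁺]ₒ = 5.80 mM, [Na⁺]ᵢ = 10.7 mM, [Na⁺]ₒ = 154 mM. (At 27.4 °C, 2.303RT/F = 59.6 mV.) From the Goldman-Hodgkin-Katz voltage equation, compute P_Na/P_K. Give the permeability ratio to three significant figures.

13.3

Let α = P_Na/P_K. GHK: Vm = 59.6·log₁₀[(Kₒ + α·Naₒ)/(Kᵢ + α·Naᵢ)].
10^(Vm/59.6) = 10^(55.0/59.6) = 8.3718
So 8.3718·(Kᵢ + α·Naᵢ) = Kₒ + α·Naₒ → α = (8.3718·103.0 − 5.8) / (154.0 − 8.3718·10.7)
α = (862.3 − 5.8) / (154.0 − 89.58) = 856.5/64.42 = 13.3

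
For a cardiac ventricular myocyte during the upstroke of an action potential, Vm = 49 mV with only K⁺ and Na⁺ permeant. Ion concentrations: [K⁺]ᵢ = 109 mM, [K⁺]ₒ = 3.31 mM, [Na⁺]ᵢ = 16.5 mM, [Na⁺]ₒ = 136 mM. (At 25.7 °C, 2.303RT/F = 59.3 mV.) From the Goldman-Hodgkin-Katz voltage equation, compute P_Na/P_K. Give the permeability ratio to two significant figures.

Let α = P_Na/P_K. GHK: Vm = 59.3·log₁₀[(Kₒ + α·Naₒ)/(Kᵢ + α·Naᵢ)].
10^(Vm/59.3) = 10^(49.0/59.3) = 6.7036
So 6.7036·(Kᵢ + α·Naᵢ) = Kₒ + α·Naₒ → α = (6.7036·109.0 − 3.31) / (136.0 − 6.7036·16.5)
α = (730.7 − 3.31) / (136.0 − 110.6) = 727.4/25.39 = 28.65

29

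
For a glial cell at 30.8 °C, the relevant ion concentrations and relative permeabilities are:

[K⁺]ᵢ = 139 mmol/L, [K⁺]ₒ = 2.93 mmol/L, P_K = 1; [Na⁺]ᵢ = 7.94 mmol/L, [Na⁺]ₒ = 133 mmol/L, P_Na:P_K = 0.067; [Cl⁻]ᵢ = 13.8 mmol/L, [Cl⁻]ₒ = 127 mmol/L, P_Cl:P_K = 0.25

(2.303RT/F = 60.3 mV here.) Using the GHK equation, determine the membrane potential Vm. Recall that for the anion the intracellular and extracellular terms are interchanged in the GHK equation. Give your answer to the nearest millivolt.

-63 mV

Vm = 60.3 · log₁₀[(Σ P·[cation]ₒ + Σ P·[anion]ᵢ) / (Σ P·[cation]ᵢ + Σ P·[anion]ₒ)]
Numerator = 1×2.93 + 0.067×133 + 0.25×13.8 = 15.29
Denominator = 1×139 + 0.067×7.94 + 0.25×127 = 171.3
Vm = 60.3 · log₁₀(0.089274) = 60.3 × (-1.0493) = -63.27 mV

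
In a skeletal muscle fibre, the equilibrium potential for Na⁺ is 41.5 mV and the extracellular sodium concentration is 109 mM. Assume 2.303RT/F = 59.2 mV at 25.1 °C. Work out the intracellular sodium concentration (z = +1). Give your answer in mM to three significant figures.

Nernst: E = (59.2/1) · log₁₀([out]/[in]), so log₁₀([out]/[in]) = 41.5 × 1 / 59.2 = 0.7010.
[out]/[in] = 10^(0.7010) = 5.024.
[in] = 109 / 5.024 = 21.7 mM.

21.7 mM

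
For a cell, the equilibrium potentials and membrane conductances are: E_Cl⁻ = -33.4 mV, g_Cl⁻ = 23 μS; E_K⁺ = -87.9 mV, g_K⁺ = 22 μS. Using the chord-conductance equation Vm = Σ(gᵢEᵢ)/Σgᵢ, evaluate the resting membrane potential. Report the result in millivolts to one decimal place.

Σ gᵢEᵢ = 23·(-33.4) + 22·(-87.9) = -2702.00
Σ gᵢ = 23 + 22 = 45
Vm = -2702.00 / 45 = -60.04 mV

-60.0 mV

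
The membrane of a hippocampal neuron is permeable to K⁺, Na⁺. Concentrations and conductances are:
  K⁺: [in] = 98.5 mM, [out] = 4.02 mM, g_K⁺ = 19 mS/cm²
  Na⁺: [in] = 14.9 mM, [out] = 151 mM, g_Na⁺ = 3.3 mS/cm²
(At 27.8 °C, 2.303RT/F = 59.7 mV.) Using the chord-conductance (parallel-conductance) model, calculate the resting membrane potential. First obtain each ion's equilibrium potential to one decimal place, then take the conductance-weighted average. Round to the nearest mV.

-62 mV

E_K⁺ = (59.7/1)·log₁₀(4.02/98.5) = -82.9 mV
E_Na⁺ = (59.7/1)·log₁₀(151/14.9) = 60.0 mV
Vm = (Σ gᵢEᵢ)/(Σ gᵢ) = (19·-82.9 + 3.3·60.0) / (19 + 3.3)
= -1377.10 / 22.3 = -61.75 mV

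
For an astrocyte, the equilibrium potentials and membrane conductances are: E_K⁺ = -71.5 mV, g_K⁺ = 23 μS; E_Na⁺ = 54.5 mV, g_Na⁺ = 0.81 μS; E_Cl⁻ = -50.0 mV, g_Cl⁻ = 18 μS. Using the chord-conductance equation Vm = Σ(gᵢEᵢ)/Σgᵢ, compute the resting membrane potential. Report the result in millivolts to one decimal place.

Σ gᵢEᵢ = 23·(-71.5) + 0.81·(54.5) + 18·(-50.0) = -2500.36
Σ gᵢ = 23 + 0.81 + 18 = 41.81
Vm = -2500.36 / 41.81 = -59.80 mV

-59.8 mV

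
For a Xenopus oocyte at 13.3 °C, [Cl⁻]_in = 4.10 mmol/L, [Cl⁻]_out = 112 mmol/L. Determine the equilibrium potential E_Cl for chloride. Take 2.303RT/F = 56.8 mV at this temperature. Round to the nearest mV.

E = (56.8/z) · log₁₀([Cl⁻]_out/[Cl⁻]_in) with z = -1.
For an anion, dividing by z = -1 reverses the sign.
= (56.8/-1) · log₁₀(112/4.10) = -56.80 · log₁₀(27.32)
= -56.80 · (1.4364) = -81.59 mV

-82 mV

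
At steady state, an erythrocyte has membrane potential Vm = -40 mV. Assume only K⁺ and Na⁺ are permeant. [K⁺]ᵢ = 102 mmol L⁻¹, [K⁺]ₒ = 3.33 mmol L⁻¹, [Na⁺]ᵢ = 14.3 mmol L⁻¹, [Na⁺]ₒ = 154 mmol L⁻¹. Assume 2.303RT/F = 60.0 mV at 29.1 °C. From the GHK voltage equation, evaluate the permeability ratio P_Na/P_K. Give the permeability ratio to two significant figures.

Let α = P_Na/P_K. GHK: Vm = 60.0·log₁₀[(Kₒ + α·Naₒ)/(Kᵢ + α·Naᵢ)].
10^(Vm/60.0) = 10^(-40.0/60.0) = 0.21544
So 0.21544·(Kᵢ + α·Naᵢ) = Kₒ + α·Naₒ → α = (0.21544·102.0 − 3.33) / (154.0 − 0.21544·14.3)
α = (21.98 − 3.33) / (154.0 − 3.081) = 18.65/150.9 = 0.1235

0.12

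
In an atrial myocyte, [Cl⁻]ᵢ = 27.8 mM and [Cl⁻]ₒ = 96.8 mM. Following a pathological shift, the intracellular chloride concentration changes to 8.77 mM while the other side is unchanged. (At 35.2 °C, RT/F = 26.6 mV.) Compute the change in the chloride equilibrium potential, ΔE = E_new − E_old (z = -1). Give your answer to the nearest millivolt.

E_old = (26.6/-1)·ln(96.8/27.8) = -33.19 mV
E_new = (26.6/-1)·ln(96.8/8.77) = -63.87 mV
ΔE = -63.87 − (-33.19) = -30.69 mV

-31 mV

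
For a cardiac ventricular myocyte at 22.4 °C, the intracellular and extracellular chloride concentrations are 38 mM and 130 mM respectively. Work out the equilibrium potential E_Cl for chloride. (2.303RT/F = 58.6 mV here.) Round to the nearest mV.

-31 mV

E = (58.6/z) · log₁₀([Cl⁻]_out/[Cl⁻]_in) with z = -1.
For an anion, dividing by z = -1 reverses the sign.
= (58.6/-1) · log₁₀(130/38) = -58.60 · log₁₀(3.421)
= -58.60 · (0.5342) = -31.30 mV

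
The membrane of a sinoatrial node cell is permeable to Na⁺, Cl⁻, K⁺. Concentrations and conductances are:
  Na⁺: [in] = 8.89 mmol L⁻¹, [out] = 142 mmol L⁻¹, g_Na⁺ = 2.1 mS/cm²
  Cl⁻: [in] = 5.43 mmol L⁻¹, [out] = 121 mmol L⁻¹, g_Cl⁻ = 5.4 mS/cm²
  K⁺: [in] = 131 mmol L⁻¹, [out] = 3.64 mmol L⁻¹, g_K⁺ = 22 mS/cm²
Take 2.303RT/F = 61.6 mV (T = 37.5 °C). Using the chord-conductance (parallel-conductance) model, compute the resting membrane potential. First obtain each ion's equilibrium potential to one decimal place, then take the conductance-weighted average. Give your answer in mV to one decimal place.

E_Na⁺ = (61.6/1)·log₁₀(142/8.89) = 74.1 mV
E_Cl⁻ = (61.6/-1)·log₁₀(121/5.43) = -83.0 mV
E_K⁺ = (61.6/1)·log₁₀(3.64/131) = -95.9 mV
Vm = (Σ gᵢEᵢ)/(Σ gᵢ) = (2.1·74.1 + 5.4·-83.0 + 22·-95.9) / (2.1 + 5.4 + 22)
= -2402.39 / 29.5 = -81.44 mV

-81.4 mV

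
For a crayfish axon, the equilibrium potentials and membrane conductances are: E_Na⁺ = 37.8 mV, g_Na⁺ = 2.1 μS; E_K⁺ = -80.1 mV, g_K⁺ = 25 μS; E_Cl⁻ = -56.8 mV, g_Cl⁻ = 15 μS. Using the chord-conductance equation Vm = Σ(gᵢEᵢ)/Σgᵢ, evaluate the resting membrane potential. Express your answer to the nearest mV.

-66 mV

Σ gᵢEᵢ = 2.1·(37.8) + 25·(-80.1) + 15·(-56.8) = -2775.12
Σ gᵢ = 2.1 + 25 + 15 = 42.1
Vm = -2775.12 / 42.1 = -65.92 mV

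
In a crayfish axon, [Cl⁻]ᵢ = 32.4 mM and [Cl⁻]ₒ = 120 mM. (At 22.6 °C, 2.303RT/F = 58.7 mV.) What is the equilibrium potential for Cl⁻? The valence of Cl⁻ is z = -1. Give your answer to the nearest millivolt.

-33 mV

E = (58.7/z) · log₁₀([Cl⁻]_out/[Cl⁻]_in) with z = -1.
For an anion, dividing by z = -1 reverses the sign.
= (58.7/-1) · log₁₀(120/32.4) = -58.70 · log₁₀(3.704)
= -58.70 · (0.5686) = -33.38 mV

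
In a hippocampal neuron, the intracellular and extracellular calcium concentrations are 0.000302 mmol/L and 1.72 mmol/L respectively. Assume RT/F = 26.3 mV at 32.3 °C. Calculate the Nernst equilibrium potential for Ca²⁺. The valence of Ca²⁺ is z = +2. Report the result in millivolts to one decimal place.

E = (26.3/z) · ln([Ca²⁺]_out/[Ca²⁺]_in) with z = +2.
= (26.3/2) · ln(1.72/0.000302) = 13.15 · ln(5695)
= 13.15 · (8.6474) = 113.71 mV

113.7 mV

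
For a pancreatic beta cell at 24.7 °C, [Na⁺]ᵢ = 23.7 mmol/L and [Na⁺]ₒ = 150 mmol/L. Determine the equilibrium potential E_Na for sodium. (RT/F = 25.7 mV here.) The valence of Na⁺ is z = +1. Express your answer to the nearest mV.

47 mV

E = (25.7/z) · ln([Na⁺]_out/[Na⁺]_in) with z = +1.
= (25.7/1) · ln(150/23.7) = 25.70 · ln(6.329)
= 25.70 · (1.8452) = 47.42 mV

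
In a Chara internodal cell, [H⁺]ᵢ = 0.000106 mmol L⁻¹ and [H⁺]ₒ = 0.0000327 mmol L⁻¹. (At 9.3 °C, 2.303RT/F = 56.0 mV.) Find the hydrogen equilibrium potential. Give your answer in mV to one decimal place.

-28.6 mV

E = (56.0/z) · log₁₀([H⁺]_out/[H⁺]_in) with z = +1.
= (56.0/1) · log₁₀(0.0000327/0.000106) = 56.00 · log₁₀(0.3085)
= 56.00 · (-0.5108) = -28.60 mV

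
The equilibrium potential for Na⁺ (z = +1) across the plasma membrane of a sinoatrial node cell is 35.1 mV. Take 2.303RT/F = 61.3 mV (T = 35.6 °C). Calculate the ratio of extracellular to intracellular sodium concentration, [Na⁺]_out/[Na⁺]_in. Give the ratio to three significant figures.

log₁₀([out]/[in]) = E·z/(61.3) = 35.1 × 1 / 61.3 = 0.5726
[out]/[in] = 10^(0.5726) = 3.738

3.74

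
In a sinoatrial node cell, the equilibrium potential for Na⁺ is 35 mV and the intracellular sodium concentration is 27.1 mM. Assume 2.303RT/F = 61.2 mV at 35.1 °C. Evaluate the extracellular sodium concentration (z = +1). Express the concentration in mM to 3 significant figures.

Nernst: E = (61.2/1) · log₁₀([out]/[in]), so log₁₀([out]/[in]) = 35.0 × 1 / 61.2 = 0.5719.
[out]/[in] = 10^(0.5719) = 3.732.
[out] = 3.732 × 27.1 = 101.1 mM.

101 mM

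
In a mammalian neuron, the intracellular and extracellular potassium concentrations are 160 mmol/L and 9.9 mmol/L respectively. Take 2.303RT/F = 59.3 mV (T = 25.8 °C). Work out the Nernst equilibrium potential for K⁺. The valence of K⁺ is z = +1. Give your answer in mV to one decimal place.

-71.7 mV

E = (59.3/z) · log₁₀([K⁺]_out/[K⁺]_in) with z = +1.
= (59.3/1) · log₁₀(9.9/160) = 59.30 · log₁₀(0.06187)
= 59.30 · (-1.2085) = -71.66 mV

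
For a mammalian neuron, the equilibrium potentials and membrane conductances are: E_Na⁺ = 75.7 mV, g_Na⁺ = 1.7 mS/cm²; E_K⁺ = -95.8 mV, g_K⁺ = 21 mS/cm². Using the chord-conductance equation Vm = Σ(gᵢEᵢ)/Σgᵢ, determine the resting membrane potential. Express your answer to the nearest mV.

-83 mV

Σ gᵢEᵢ = 1.7·(75.7) + 21·(-95.8) = -1883.11
Σ gᵢ = 1.7 + 21 = 22.7
Vm = -1883.11 / 22.7 = -82.96 mV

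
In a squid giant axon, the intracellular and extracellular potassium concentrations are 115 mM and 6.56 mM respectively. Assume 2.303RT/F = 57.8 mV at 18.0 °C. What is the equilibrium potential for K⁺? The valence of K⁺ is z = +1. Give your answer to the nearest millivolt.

E = (57.8/z) · log₁₀([K⁺]_out/[K⁺]_in) with z = +1.
= (57.8/1) · log₁₀(6.56/115) = 57.80 · log₁₀(0.05704)
= 57.80 · (-1.2438) = -71.89 mV

-72 mV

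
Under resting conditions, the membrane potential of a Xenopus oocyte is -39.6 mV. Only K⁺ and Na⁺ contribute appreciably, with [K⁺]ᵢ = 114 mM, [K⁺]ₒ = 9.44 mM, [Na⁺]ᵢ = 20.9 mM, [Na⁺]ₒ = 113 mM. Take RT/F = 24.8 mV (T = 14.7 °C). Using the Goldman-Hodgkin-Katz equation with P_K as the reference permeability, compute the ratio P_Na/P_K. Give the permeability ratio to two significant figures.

Let α = P_Na/P_K. GHK: Vm = 24.8·ln[(Kₒ + α·Naₒ)/(Kᵢ + α·Naᵢ)].
e^(Vm/24.8) = e^(-39.6/24.8) = 0.20255
So 0.20255·(Kᵢ + α·Naᵢ) = Kₒ + α·Naₒ → α = (0.20255·114.0 − 9.44) / (113.0 − 0.20255·20.9)
α = (23.09 − 9.44) / (113.0 − 4.233) = 13.65/108.8 = 0.1255

0.13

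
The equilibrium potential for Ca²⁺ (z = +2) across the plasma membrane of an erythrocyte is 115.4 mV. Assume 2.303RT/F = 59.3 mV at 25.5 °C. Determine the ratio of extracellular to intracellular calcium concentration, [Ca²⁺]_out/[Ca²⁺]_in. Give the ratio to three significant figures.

7800

log₁₀([out]/[in]) = E·z/(59.3) = 115.4 × 2 / 59.3 = 3.8921
[out]/[in] = 10^(3.8921) = 7800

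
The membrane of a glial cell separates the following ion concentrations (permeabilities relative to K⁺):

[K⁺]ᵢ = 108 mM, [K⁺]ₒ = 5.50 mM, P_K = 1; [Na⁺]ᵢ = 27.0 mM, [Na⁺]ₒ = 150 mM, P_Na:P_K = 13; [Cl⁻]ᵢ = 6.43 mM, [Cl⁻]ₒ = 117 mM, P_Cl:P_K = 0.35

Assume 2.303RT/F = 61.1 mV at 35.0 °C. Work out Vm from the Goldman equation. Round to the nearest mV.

36 mV

Vm = 61.1 · log₁₀[(Σ P·[cation]ₒ + Σ P·[anion]ᵢ) / (Σ P·[cation]ᵢ + Σ P·[anion]ₒ)]
Numerator = 1×5.50 + 13×150 + 0.35×6.43 = 1958
Denominator = 1×108 + 13×27.0 + 0.35×117 = 499.9
Vm = 61.1 · log₁₀(3.9159) = 61.1 × (0.5928) = 36.22 mV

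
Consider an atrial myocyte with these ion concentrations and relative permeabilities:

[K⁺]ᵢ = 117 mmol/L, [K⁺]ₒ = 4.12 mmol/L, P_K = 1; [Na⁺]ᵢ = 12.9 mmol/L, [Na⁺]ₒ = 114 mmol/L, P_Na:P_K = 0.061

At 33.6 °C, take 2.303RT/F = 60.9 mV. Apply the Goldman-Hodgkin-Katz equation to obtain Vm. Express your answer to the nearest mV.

-63 mV

Vm = 60.9 · log₁₀[(Σ P·[cation]ₒ + Σ P·[anion]ᵢ) / (Σ P·[cation]ᵢ + Σ P·[anion]ₒ)]
Numerator = 1×4.12 + 0.061×114 = 11.07
Denominator = 1×117 + 0.061×12.9 = 117.8
Vm = 60.9 · log₁₀(0.094017) = 60.9 × (-1.0268) = -62.53 mV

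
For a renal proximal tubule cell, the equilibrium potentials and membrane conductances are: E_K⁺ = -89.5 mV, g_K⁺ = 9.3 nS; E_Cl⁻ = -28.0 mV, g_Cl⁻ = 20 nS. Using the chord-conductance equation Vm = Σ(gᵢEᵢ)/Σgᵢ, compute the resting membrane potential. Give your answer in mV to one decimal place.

-47.5 mV

Σ gᵢEᵢ = 9.3·(-89.5) + 20·(-28.0) = -1392.35
Σ gᵢ = 9.3 + 20 = 29.3
Vm = -1392.35 / 29.3 = -47.52 mV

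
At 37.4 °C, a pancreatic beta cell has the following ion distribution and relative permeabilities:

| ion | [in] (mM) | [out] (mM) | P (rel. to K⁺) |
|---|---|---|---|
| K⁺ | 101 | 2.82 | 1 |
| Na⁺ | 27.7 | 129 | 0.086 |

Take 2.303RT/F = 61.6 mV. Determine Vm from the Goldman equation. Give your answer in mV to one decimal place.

Vm = 61.6 · log₁₀[(Σ P·[cation]ₒ + Σ P·[anion]ᵢ) / (Σ P·[cation]ᵢ + Σ P·[anion]ₒ)]
Numerator = 1×2.82 + 0.086×129 = 13.91
Denominator = 1×101 + 0.086×27.7 = 103.4
Vm = 61.6 · log₁₀(0.13459) = 61.6 × (-0.8710) = -53.65 mV

-53.7 mV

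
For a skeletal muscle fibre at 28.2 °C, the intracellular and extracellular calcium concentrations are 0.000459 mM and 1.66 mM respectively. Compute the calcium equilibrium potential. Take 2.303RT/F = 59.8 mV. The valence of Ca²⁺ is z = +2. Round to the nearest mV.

106 mV

E = (59.8/z) · log₁₀([Ca²⁺]_out/[Ca²⁺]_in) with z = +2.
= (59.8/2) · log₁₀(1.66/0.000459) = 29.90 · log₁₀(3617)
= 29.90 · (3.5583) = 106.39 mV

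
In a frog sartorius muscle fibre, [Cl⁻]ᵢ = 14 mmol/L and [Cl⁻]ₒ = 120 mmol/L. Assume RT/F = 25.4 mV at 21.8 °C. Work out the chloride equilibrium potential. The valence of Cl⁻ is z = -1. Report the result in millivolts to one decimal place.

E = (25.4/z) · ln([Cl⁻]_out/[Cl⁻]_in) with z = -1.
For an anion, dividing by z = -1 reverses the sign.
= (25.4/-1) · ln(120/14) = -25.40 · ln(8.571)
= -25.40 · (2.1484) = -54.57 mV

-54.6 mV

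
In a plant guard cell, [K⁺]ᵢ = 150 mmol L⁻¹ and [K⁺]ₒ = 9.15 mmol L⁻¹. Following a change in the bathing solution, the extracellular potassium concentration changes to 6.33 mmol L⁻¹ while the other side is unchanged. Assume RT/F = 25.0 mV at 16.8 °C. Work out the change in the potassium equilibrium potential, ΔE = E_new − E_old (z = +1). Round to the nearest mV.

-9 mV

E_old = (25.0/1)·ln(9.15/150) = -69.92 mV
E_new = (25.0/1)·ln(6.33/150) = -79.13 mV
ΔE = -79.13 − (-69.92) = -9.21 mV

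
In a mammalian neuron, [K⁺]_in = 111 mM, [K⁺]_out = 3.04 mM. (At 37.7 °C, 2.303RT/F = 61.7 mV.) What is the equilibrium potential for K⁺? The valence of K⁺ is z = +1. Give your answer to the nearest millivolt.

E = (61.7/z) · log₁₀([K⁺]_out/[K⁺]_in) with z = +1.
= (61.7/1) · log₁₀(3.04/111) = 61.70 · log₁₀(0.02739)
= 61.70 · (-1.5624) = -96.40 mV

-96 mV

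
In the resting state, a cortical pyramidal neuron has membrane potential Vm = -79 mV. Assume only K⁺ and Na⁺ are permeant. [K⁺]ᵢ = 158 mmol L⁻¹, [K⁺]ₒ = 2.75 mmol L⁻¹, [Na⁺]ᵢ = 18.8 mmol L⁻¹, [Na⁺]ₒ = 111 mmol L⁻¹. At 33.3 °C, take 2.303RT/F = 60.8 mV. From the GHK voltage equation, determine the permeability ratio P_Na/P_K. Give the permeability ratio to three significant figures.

Let α = P_Na/P_K. GHK: Vm = 60.8·log₁₀[(Kₒ + α·Naₒ)/(Kᵢ + α·Naᵢ)].
10^(Vm/60.8) = 10^(-79.0/60.8) = 0.050195
So 0.050195·(Kᵢ + α·Naᵢ) = Kₒ + α·Naₒ → α = (0.050195·158.0 − 2.75) / (111.0 − 0.050195·18.8)
α = (7.931 − 2.75) / (111.0 − 0.9437) = 5.181/110.1 = 0.04707

0.0471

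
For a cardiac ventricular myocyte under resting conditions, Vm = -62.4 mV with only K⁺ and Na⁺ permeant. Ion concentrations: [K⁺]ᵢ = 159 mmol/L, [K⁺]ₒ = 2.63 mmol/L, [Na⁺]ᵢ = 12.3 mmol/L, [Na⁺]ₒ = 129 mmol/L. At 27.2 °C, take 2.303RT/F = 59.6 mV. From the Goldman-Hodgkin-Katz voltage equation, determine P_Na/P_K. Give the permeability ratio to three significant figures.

0.0910

Let α = P_Na/P_K. GHK: Vm = 59.6·log₁₀[(Kₒ + α·Naₒ)/(Kᵢ + α·Naᵢ)].
10^(Vm/59.6) = 10^(-62.4/59.6) = 0.089747
So 0.089747·(Kᵢ + α·Naᵢ) = Kₒ + α·Naₒ → α = (0.089747·159.0 − 2.63) / (129.0 − 0.089747·12.3)
α = (14.27 − 2.63) / (129.0 − 1.104) = 11.64/127.9 = 0.09101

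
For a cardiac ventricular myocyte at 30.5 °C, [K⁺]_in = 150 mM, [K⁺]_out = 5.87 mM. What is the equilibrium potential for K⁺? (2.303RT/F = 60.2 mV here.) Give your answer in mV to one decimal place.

-84.7 mV

E = (60.2/z) · log₁₀([K⁺]_out/[K⁺]_in) with z = +1.
= (60.2/1) · log₁₀(5.87/150) = 60.20 · log₁₀(0.03913)
= 60.20 · (-1.4075) = -84.73 mV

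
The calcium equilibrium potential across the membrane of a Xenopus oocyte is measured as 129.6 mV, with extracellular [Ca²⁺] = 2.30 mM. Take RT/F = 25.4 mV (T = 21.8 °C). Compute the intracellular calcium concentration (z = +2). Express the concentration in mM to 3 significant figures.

Nernst: E = (25.4/2) · ln([out]/[in]), so ln([out]/[in]) = 129.6 × 2 / 25.4 = 10.2047.
[out]/[in] = e^(10.2047) = 2.703e+04.
[in] = 2.30 / 2.703e+04 = 8.509e-05 mM.

0.0000851 mM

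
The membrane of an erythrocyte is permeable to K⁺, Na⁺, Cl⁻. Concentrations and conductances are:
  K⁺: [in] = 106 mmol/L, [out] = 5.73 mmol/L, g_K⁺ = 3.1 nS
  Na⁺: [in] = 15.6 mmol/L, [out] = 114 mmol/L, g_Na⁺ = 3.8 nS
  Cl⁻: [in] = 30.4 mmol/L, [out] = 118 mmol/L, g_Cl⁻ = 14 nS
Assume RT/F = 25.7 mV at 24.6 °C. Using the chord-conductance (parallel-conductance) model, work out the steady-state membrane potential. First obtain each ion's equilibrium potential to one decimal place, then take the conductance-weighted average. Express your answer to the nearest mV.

-25 mV

E_K⁺ = (25.7/1)·ln(5.73/106) = -75.0 mV
E_Na⁺ = (25.7/1)·ln(114/15.6) = 51.1 mV
E_Cl⁻ = (25.7/-1)·ln(118/30.4) = -34.9 mV
Vm = (Σ gᵢEᵢ)/(Σ gᵢ) = (3.1·-75.0 + 3.8·51.1 + 14·-34.9) / (3.1 + 3.8 + 14)
= -526.92 / 20.9 = -25.21 mV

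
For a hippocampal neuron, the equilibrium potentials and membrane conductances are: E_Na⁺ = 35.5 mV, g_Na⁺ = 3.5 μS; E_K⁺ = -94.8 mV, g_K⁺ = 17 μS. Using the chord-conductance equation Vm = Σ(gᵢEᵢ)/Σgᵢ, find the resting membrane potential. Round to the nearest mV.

Σ gᵢEᵢ = 3.5·(35.5) + 17·(-94.8) = -1487.35
Σ gᵢ = 3.5 + 17 = 20.5
Vm = -1487.35 / 20.5 = -72.55 mV

-73 mV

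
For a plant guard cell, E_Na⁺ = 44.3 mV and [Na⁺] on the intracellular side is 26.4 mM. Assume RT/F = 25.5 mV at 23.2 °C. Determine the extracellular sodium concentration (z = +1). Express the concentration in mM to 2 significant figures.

150 mM

Nernst: E = (25.5/1) · ln([out]/[in]), so ln([out]/[in]) = 44.3 × 1 / 25.5 = 1.7373.
[out]/[in] = e^(1.7373) = 5.682.
[out] = 5.682 × 26.4 = 150 mM.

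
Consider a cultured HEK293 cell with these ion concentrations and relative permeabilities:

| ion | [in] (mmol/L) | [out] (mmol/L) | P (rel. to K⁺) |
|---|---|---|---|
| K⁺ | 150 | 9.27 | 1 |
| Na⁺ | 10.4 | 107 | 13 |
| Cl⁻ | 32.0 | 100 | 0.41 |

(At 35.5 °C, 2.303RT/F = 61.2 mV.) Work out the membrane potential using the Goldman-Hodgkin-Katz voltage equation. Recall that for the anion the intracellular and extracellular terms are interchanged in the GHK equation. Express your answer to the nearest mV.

39 mV

Vm = 61.2 · log₁₀[(Σ P·[cation]ₒ + Σ P·[anion]ᵢ) / (Σ P·[cation]ᵢ + Σ P·[anion]ₒ)]
Numerator = 1×9.27 + 13×107 + 0.41×32.0 = 1413
Denominator = 1×150 + 13×10.4 + 0.41×100 = 326.2
Vm = 61.2 · log₁₀(4.3329) = 61.2 × (0.6368) = 38.97 mV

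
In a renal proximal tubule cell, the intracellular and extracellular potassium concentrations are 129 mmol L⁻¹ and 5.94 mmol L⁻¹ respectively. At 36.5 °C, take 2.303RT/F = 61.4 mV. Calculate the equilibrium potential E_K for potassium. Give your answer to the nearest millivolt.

E = (61.4/z) · log₁₀([K⁺]_out/[K⁺]_in) with z = +1.
= (61.4/1) · log₁₀(5.94/129) = 61.40 · log₁₀(0.04605)
= 61.40 · (-1.3368) = -82.08 mV

-82 mV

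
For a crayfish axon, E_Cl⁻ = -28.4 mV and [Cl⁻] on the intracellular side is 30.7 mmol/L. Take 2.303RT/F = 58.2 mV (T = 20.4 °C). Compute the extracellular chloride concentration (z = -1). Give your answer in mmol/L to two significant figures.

94 mmol/L

Nernst: E = (58.2/-1) · log₁₀([out]/[in]), so log₁₀([out]/[in]) = -28.4 × -1 / 58.2 = 0.4880.
[out]/[in] = 10^(0.4880) = 3.076.
[out] = 3.076 × 30.7 = 94.43 mmol/L.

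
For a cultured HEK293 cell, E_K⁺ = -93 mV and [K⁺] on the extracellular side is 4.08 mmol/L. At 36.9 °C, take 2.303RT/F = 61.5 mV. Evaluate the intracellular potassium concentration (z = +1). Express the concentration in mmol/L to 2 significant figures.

Nernst: E = (61.5/1) · log₁₀([out]/[in]), so log₁₀([out]/[in]) = -93.0 × 1 / 61.5 = -1.5122.
[out]/[in] = 10^(-1.5122) = 0.03075.
[in] = 4.08 / 0.03075 = 132.7 mmol/L.

130 mmol/L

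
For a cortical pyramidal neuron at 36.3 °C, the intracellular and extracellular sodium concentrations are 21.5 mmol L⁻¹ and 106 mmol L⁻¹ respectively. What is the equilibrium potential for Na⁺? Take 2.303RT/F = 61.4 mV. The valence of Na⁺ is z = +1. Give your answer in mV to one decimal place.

42.5 mV

E = (61.4/z) · log₁₀([Na⁺]_out/[Na⁺]_in) with z = +1.
= (61.4/1) · log₁₀(106/21.5) = 61.40 · log₁₀(4.93)
= 61.40 · (0.6929) = 42.54 mV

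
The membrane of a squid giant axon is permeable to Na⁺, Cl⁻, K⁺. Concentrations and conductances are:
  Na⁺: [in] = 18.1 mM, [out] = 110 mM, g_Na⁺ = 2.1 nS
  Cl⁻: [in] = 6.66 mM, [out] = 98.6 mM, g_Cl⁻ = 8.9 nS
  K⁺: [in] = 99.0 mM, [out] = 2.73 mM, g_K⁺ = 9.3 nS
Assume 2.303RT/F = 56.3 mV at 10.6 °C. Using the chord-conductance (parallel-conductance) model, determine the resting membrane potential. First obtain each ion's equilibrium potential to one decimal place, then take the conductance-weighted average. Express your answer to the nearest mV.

E_Na⁺ = (56.3/1)·log₁₀(110/18.1) = 44.1 mV
E_Cl⁻ = (56.3/-1)·log₁₀(98.6/6.66) = -65.9 mV
E_K⁺ = (56.3/1)·log₁₀(2.73/99.0) = -87.8 mV
Vm = (Σ gᵢEᵢ)/(Σ gᵢ) = (2.1·44.1 + 8.9·-65.9 + 9.3·-87.8) / (2.1 + 8.9 + 9.3)
= -1310.44 / 20.3 = -64.55 mV

-65 mV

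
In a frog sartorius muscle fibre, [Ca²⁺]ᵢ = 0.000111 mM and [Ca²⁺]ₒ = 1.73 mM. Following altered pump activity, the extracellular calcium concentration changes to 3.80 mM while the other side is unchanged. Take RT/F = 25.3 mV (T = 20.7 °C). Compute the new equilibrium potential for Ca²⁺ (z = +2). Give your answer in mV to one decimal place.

132.1 mV

After the shift: [Ca²⁺]_out = 3.80, [Ca²⁺]_in = 0.000111 mM.
E_new = (25.3/2)·ln(3.80/0.000111) = 12.65 · (10.4410) = 132.08 mV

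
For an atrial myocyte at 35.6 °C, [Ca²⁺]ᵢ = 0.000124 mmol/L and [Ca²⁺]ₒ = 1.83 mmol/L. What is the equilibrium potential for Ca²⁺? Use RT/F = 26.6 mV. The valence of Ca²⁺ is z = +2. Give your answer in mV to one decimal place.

127.7 mV

E = (26.6/z) · ln([Ca²⁺]_out/[Ca²⁺]_in) with z = +2.
= (26.6/2) · ln(1.83/0.000124) = 13.30 · ln(1.476e+04)
= 13.30 · (9.5995) = 127.67 mV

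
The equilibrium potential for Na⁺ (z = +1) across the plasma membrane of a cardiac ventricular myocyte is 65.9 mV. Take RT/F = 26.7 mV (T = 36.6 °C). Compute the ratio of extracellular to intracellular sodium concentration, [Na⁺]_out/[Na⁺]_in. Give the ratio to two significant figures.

12

ln([out]/[in]) = E·z/(26.7) = 65.9 × 1 / 26.7 = 2.4682
[out]/[in] = e^(2.4682) = 11.8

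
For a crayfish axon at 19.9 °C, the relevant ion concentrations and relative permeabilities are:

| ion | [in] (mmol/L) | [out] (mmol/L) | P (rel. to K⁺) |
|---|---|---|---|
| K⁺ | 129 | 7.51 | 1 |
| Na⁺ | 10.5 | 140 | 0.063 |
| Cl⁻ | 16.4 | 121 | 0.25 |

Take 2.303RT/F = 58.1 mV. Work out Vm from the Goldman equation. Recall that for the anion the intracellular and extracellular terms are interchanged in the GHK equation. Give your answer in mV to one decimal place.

Vm = 58.1 · log₁₀[(Σ P·[cation]ₒ + Σ P·[anion]ᵢ) / (Σ P·[cation]ᵢ + Σ P·[anion]ₒ)]
Numerator = 1×7.51 + 0.063×140 + 0.25×16.4 = 20.43
Denominator = 1×129 + 0.063×10.5 + 0.25×121 = 159.9
Vm = 58.1 · log₁₀(0.12776) = 58.1 × (-0.8936) = -51.92 mV

-51.9 mV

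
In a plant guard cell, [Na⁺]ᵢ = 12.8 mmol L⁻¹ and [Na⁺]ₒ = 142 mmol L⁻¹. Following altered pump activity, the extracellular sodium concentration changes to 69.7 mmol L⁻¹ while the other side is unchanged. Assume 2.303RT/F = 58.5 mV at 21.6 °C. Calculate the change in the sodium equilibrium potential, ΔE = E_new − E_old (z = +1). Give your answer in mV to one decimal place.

E_old = (58.5/1)·log₁₀(142/12.8) = 61.14 mV
E_new = (58.5/1)·log₁₀(69.7/12.8) = 43.06 mV
ΔE = 43.06 − (61.14) = -18.08 mV

-18.1 mV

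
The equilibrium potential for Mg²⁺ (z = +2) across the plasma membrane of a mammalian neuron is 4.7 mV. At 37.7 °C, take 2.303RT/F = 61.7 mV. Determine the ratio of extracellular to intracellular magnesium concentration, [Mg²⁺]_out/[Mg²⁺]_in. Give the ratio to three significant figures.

log₁₀([out]/[in]) = E·z/(61.7) = 4.7 × 2 / 61.7 = 0.1524
[out]/[in] = 10^(0.1524) = 1.42

1.42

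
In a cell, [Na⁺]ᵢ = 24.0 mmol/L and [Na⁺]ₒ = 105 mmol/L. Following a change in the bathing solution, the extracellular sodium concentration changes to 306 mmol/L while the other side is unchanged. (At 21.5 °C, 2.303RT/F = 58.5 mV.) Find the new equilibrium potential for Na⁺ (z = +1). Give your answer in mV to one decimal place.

After the shift: [Na⁺]_out = 306, [Na⁺]_in = 24.0 mmol/L.
E_new = (58.5/1)·log₁₀(306/24.0) = 58.50 · (1.1055) = 64.67 mV

64.7 mV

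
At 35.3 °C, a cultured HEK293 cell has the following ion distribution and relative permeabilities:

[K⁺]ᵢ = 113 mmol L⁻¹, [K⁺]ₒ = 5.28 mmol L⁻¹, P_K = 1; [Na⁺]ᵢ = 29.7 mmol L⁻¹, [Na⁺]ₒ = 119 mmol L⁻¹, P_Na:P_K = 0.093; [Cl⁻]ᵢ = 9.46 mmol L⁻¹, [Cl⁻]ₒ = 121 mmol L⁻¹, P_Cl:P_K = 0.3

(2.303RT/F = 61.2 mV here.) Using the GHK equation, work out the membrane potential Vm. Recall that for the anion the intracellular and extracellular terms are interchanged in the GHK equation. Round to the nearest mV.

-55 mV

Vm = 61.2 · log₁₀[(Σ P·[cation]ₒ + Σ P·[anion]ᵢ) / (Σ P·[cation]ᵢ + Σ P·[anion]ₒ)]
Numerator = 1×5.28 + 0.093×119 + 0.3×9.46 = 19.19
Denominator = 1×113 + 0.093×29.7 + 0.3×121 = 152.1
Vm = 61.2 · log₁₀(0.12617) = 61.2 × (-0.8991) = -55.02 mV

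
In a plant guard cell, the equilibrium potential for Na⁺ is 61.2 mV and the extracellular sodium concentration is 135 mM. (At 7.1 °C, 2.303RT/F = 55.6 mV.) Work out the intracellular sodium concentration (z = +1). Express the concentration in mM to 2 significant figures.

Nernst: E = (55.6/1) · log₁₀([out]/[in]), so log₁₀([out]/[in]) = 61.2 × 1 / 55.6 = 1.1007.
[out]/[in] = 10^(1.1007) = 12.61.
[in] = 135 / 12.61 = 10.71 mM.

11 mM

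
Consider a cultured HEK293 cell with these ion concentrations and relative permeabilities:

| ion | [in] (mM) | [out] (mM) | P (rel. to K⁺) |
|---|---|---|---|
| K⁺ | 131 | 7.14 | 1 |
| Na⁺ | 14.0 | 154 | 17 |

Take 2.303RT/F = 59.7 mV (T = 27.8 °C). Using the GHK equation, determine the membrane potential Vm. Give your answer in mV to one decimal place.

Vm = 59.7 · log₁₀[(Σ P·[cation]ₒ + Σ P·[anion]ᵢ) / (Σ P·[cation]ᵢ + Σ P·[anion]ₒ)]
Numerator = 1×7.14 + 17×154 = 2625
Denominator = 1×131 + 17×14.0 = 369
Vm = 59.7 · log₁₀(7.1142) = 59.7 × (0.8521) = 50.87 mV

50.9 mV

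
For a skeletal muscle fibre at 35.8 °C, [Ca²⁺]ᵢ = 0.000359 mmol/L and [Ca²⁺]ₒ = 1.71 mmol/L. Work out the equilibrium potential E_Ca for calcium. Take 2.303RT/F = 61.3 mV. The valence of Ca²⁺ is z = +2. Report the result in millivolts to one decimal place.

112.7 mV

E = (61.3/z) · log₁₀([Ca²⁺]_out/[Ca²⁺]_in) with z = +2.
= (61.3/2) · log₁₀(1.71/0.000359) = 30.65 · log₁₀(4763)
= 30.65 · (3.6779) = 112.73 mV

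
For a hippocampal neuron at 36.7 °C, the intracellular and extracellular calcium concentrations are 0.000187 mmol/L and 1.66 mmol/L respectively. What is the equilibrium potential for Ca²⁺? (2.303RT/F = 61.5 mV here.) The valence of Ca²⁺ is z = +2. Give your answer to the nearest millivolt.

121 mV

E = (61.5/z) · log₁₀([Ca²⁺]_out/[Ca²⁺]_in) with z = +2.
= (61.5/2) · log₁₀(1.66/0.000187) = 30.75 · log₁₀(8877)
= 30.75 · (3.9483) = 121.41 mV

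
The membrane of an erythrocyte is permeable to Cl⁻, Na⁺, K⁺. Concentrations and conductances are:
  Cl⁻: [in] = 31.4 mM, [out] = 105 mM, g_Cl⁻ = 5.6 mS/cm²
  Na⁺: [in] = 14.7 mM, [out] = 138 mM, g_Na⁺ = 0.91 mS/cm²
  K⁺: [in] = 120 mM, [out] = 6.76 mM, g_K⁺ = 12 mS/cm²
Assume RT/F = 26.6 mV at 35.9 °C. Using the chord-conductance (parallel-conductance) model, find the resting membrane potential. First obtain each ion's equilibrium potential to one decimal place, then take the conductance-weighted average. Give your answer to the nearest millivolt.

-56 mV

E_Cl⁻ = (26.6/-1)·ln(105/31.4) = -32.1 mV
E_Na⁺ = (26.6/1)·ln(138/14.7) = 59.6 mV
E_K⁺ = (26.6/1)·ln(6.76/120) = -76.5 mV
Vm = (Σ gᵢEᵢ)/(Σ gᵢ) = (5.6·-32.1 + 0.91·59.6 + 12·-76.5) / (5.6 + 0.91 + 12)
= -1043.52 / 18.51 = -56.38 mV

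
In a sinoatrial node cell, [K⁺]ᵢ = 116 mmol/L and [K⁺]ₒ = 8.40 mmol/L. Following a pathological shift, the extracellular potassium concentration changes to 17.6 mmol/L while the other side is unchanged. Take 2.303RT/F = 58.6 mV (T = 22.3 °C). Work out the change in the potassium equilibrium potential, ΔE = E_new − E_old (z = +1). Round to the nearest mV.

E_old = (58.6/1)·log₁₀(8.40/116) = -66.81 mV
E_new = (58.6/1)·log₁₀(17.6/116) = -47.99 mV
ΔE = -47.99 − (-66.81) = 18.82 mV

19 mV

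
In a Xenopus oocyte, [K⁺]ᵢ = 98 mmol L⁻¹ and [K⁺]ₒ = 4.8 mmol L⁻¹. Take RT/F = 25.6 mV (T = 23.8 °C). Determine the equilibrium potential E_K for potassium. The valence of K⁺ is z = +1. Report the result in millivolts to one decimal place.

E = (25.6/z) · ln([K⁺]_out/[K⁺]_in) with z = +1.
= (25.6/1) · ln(4.8/98) = 25.60 · ln(0.04898)
= 25.60 · (-3.0164) = -77.22 mV

-77.2 mV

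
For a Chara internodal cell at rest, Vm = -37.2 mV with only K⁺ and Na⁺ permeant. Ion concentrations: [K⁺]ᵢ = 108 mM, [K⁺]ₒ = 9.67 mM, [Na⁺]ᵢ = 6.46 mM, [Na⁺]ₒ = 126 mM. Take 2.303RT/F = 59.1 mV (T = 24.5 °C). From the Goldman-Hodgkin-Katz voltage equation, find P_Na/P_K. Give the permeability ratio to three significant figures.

0.126

Let α = P_Na/P_K. GHK: Vm = 59.1·log₁₀[(Kₒ + α·Naₒ)/(Kᵢ + α·Naᵢ)].
10^(Vm/59.1) = 10^(-37.2/59.1) = 0.23472
So 0.23472·(Kᵢ + α·Naᵢ) = Kₒ + α·Naₒ → α = (0.23472·108.0 − 9.67) / (126.0 − 0.23472·6.46)
α = (25.35 − 9.67) / (126.0 − 1.516) = 15.68/124.5 = 0.126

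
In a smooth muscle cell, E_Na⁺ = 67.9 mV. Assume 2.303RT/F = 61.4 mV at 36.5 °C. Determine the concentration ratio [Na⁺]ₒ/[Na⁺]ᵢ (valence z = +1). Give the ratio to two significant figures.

log₁₀([out]/[in]) = E·z/(61.4) = 67.9 × 1 / 61.4 = 1.1059
[out]/[in] = 10^(1.1059) = 12.76

13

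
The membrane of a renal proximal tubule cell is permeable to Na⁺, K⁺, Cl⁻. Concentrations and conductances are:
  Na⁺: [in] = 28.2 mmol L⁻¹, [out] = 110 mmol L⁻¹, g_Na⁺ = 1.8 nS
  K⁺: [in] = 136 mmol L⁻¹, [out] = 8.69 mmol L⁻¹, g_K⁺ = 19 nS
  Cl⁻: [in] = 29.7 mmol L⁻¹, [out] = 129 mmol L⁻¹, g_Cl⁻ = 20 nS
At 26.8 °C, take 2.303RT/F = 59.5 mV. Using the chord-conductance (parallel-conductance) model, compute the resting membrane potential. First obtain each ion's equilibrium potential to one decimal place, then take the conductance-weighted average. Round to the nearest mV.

E_Na⁺ = (59.5/1)·log₁₀(110/28.2) = 35.2 mV
E_K⁺ = (59.5/1)·log₁₀(8.69/136) = -71.1 mV
E_Cl⁻ = (59.5/-1)·log₁₀(129/29.7) = -38.0 mV
Vm = (Σ gᵢEᵢ)/(Σ gᵢ) = (1.8·35.2 + 19·-71.1 + 20·-38.0) / (1.8 + 19 + 20)
= -2047.54 / 40.8 = -50.18 mV

-50 mV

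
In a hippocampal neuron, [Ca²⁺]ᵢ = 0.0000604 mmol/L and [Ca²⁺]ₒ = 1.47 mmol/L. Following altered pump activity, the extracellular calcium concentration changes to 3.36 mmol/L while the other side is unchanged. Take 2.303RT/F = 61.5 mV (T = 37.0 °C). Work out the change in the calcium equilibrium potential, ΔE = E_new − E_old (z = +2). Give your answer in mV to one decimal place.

E_old = (61.5/2)·log₁₀(1.47/0.0000604) = 134.88 mV
E_new = (61.5/2)·log₁₀(3.36/0.0000604) = 145.92 mV
ΔE = 145.92 − (134.88) = 11.04 mV

11.0 mV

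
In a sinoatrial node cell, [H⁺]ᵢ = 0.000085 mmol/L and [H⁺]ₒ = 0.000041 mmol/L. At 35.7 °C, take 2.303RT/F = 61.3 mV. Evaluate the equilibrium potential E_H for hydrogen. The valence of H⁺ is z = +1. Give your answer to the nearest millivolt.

-19 mV

E = (61.3/z) · log₁₀([H⁺]_out/[H⁺]_in) with z = +1.
= (61.3/1) · log₁₀(0.000041/0.000085) = 61.30 · log₁₀(0.4824)
= 61.30 · (-0.3166) = -19.41 mV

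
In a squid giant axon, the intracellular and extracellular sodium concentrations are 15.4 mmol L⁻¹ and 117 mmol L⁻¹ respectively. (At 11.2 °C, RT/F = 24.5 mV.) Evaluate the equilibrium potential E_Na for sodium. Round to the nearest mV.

E = (24.5/z) · ln([Na⁺]_out/[Na⁺]_in) with z = +1.
= (24.5/1) · ln(117/15.4) = 24.50 · ln(7.597)
= 24.50 · (2.0278) = 49.68 mV

50 mV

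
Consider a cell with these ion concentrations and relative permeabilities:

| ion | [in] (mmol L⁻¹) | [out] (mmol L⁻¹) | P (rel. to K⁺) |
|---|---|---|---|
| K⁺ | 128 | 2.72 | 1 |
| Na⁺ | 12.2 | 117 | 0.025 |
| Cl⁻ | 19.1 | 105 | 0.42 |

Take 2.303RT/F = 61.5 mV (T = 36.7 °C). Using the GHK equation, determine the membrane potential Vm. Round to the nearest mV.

-68 mV

Vm = 61.5 · log₁₀[(Σ P·[cation]ₒ + Σ P·[anion]ᵢ) / (Σ P·[cation]ᵢ + Σ P·[anion]ₒ)]
Numerator = 1×2.72 + 0.025×117 + 0.42×19.1 = 13.67
Denominator = 1×128 + 0.025×12.2 + 0.42×105 = 172.4
Vm = 61.5 · log₁₀(0.079273) = 61.5 × (-1.1009) = -67.70 mV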